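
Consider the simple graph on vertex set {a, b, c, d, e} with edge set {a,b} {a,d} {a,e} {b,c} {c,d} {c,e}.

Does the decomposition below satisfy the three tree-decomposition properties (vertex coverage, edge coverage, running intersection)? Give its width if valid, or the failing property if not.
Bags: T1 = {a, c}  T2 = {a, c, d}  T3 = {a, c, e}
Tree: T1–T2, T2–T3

No — vertex b appears in no bag.

A tree decomposition must satisfy three properties: every vertex lies in some bag; for every edge, both endpoints lie together in some bag; and for every vertex, the bags containing it form a connected subtree. Here vertex b appears in no bag, so the decomposition is invalid.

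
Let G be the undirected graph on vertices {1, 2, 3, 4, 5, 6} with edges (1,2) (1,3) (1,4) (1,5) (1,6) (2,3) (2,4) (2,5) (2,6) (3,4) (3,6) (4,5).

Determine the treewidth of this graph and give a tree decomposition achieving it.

Treewidth 3.
Bags: B1 = {1, 2, 3, 4}  B2 = {1, 2, 4, 5}  B3 = {1, 2, 3, 6}
Tree: B1–B2, B1–B3

The largest bag has 4 vertices, giving width 3; this decomposition certifies tw(G) ≤ 3. For the lower bound, the 4 vertices {1, 2, 3, 4} are pairwise adjacent, and any tree decomposition puts a clique entirely inside one bag — forcing width ≥ 3. Hence tw(G) = 3 exactly.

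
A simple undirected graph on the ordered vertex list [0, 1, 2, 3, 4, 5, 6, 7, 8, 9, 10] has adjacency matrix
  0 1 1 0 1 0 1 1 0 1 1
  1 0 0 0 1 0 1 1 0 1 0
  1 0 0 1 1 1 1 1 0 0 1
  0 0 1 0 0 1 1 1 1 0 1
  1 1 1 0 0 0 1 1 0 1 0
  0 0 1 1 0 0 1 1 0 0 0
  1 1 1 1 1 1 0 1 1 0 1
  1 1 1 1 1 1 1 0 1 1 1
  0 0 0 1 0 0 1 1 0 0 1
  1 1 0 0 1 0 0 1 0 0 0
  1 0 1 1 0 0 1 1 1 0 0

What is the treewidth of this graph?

A width-4 tree decomposition is:
Bags: B1 = {0, 2, 4, 6, 7}  B2 = {0, 2, 6, 7, 10}  B3 = {0, 1, 4, 6, 7}  B4 = {2, 3, 6, 7, 10}  B5 = {0, 1, 4, 7, 9}  B6 = {2, 3, 5, 6, 7}  B7 = {3, 6, 7, 8, 10}
Tree: B1–B2, B1–B3, B2–B4, B3–B5, B4–B6, B4–B7
The largest bag has 5 vertices, giving width 4; this decomposition certifies tw(G) ≤ 4. For the lower bound, the 5 vertices {0, 1, 4, 7, 9} are pairwise adjacent, and any tree decomposition puts a clique entirely inside one bag — forcing width ≥ 4. Therefore the treewidth is 4.

4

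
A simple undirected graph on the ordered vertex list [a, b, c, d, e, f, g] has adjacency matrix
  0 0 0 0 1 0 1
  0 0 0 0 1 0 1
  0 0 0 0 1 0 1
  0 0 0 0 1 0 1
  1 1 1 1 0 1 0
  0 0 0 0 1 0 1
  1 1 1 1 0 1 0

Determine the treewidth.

A width-2 tree decomposition is:
Bags: B1 = {c, e, g}  B2 = {e, f, g}  B3 = {d, e, g}  B4 = {b, e, g}  B5 = {a, e, g}
Tree: B1–B2, B2–B3, B3–B4, B4–B5
Each bag holds 3 vertices, so the decomposition has width 2, which upper-bounds the treewidth. Since e–c–g–f–e is a cycle in G, G is not acyclic. Forests are exactly the graphs of treewidth ≤ 1, so tw(G) ≥ 2. Therefore the treewidth is 2.

2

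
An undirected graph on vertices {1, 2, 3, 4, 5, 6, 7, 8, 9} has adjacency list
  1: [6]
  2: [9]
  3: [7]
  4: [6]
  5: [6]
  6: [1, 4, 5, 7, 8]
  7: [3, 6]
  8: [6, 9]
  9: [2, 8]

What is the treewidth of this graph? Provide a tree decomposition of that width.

Treewidth 1.
One optimal decomposition is:
Bags: B1 = {4, 6}  B2 = {1, 6}  B3 = {6, 8}  B4 = {8, 9}  B5 = {2, 9}  B6 = {6, 7}  B7 = {5, 6}  B8 = {3, 7}
Tree: B1–B2, B1–B3, B3–B4, B4–B5, B2–B6, B2–B7, B6–B8

The largest bag has 2 vertices, giving width 1; this decomposition certifies tw(G) ≤ 1. Any graph with an edge has treewidth ≥ 1, and G has the edge 6–4. The upper and lower bounds meet at 1, so that is the treewidth.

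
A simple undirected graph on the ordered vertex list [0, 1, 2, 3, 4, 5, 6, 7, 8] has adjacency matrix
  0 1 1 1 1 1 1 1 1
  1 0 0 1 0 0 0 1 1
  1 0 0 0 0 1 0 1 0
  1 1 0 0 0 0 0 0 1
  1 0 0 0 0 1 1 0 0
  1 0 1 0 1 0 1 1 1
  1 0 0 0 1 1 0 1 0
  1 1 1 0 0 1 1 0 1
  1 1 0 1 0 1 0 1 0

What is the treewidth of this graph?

A width-3 tree decomposition is:
Bags: B1 = {0, 4, 5, 6}  B2 = {0, 5, 6, 7}  B3 = {0, 2, 5, 7}  B4 = {0, 5, 7, 8}  B5 = {0, 1, 7, 8}  B6 = {0, 1, 3, 8}
Tree: B1–B2, B2–B3, B3–B4, B4–B5, B5–B6
Every bag has size at most 4, so the width is 4 − 1 = 3 and tw(G) ≤ 3. Conversely, {0, 1, 3, 8} is a clique of size 4, and the vertices of any clique must share a bag in every tree decomposition; so some bag has ≥ 4 vertices and tw(G) ≥ 3. The upper and lower bounds meet at 3, so that is the treewidth.

3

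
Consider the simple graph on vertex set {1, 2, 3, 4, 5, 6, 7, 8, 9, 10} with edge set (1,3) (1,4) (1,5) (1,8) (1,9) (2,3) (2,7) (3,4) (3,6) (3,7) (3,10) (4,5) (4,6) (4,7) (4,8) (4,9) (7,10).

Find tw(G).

A width-2 tree decomposition is:
Bags: B1 = {1, 3, 4}  B2 = {1, 4, 9}  B3 = {3, 4, 7}  B4 = {1, 4, 8}  B5 = {3, 4, 6}  B6 = {3, 7, 10}  B7 = {1, 4, 5}  B8 = {2, 3, 7}
Tree: B1–B2, B1–B3, B1–B4, B1–B5, B3–B6, B1–B7, B3–B8
Every bag has size at most 3, so the width is 3 − 1 = 2 and tw(G) ≤ 2. On the other hand G contains the 3-clique {2, 3, 7}. A clique must lie in a single bag of any decomposition, so no decomposition can have width below 2. Combining the bounds, tw(G) = 2.

2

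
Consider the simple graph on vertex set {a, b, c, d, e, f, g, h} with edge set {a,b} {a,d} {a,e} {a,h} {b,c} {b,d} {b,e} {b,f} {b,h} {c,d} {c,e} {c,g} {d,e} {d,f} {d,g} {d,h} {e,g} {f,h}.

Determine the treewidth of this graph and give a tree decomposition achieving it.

Each bag holds 4 vertices, so the decomposition has width 3, which upper-bounds the treewidth. Conversely, {c, d, e, g} is a clique of size 4, and the vertices of any clique must share a bag in every tree decomposition; so some bag has ≥ 4 vertices and tw(G) ≥ 3. Hence tw(G) = 3 exactly.

Treewidth 3.
One such decomposition:
Bags: B1 = {a, b, d, h}  B2 = {a, b, d, e}  B3 = {b, d, f, h}  B4 = {b, c, d, e}  B5 = {c, d, e, g}
Tree: B1–B2, B1–B3, B2–B4, B4–B5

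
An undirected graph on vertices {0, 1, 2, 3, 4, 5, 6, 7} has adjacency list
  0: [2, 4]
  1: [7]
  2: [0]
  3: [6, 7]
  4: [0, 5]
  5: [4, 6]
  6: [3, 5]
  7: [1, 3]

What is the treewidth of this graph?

A width-1 tree decomposition is:
Bags: B1 = {0, 2}  B2 = {0, 4}  B3 = {4, 5}  B4 = {5, 6}  B5 = {3, 6}  B6 = {3, 7}  B7 = {1, 7}
Tree: B1–B2, B2–B3, B3–B4, B4–B5, B5–B6, B6–B7
Every bag has size at most 2, so the width is 2 − 1 = 1 and tw(G) ≤ 1. Any graph with an edge has treewidth ≥ 1, and G has the edge 2–0. Hence tw(G) = 1 exactly.

1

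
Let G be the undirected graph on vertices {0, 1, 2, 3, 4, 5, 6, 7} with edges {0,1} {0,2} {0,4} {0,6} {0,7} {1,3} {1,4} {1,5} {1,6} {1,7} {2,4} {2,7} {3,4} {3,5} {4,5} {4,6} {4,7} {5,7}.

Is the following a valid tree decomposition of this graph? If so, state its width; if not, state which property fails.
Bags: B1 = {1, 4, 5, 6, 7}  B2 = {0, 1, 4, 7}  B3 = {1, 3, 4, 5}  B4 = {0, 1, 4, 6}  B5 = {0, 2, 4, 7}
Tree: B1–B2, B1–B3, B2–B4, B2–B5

A tree decomposition must satisfy three properties: every vertex lies in some bag; for every edge, both endpoints lie together in some bag; and for every vertex, the bags containing it form a connected subtree. Here bags containing vertex 6 are not connected in the tree, so the decomposition is invalid.

No — bags containing vertex 6 are not connected in the tree.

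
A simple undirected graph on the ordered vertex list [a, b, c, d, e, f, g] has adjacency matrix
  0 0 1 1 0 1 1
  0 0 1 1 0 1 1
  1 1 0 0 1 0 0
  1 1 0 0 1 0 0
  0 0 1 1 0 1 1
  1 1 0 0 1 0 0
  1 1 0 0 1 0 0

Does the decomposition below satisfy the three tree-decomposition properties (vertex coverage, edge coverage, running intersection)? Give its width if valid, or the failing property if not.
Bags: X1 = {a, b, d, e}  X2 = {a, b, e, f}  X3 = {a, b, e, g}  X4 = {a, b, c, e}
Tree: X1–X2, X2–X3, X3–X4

Every vertex of G appears in some bag (union = {a, b, c, d, e, f, g}); every edge is covered by a bag; and for each vertex v the set of bags containing v is connected in the bag tree. The decomposition is therefore valid. The largest bag has 4 vertices, so the width is 3.

Yes; width 3.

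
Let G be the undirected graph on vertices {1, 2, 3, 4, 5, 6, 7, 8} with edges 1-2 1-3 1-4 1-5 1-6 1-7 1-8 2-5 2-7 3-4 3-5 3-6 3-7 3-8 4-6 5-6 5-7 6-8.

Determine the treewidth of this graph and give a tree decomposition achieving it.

Treewidth 3.
Bags: B1 = {1, 3, 5, 6}  B2 = {1, 3, 4, 6}  B3 = {1, 3, 6, 8}  B4 = {1, 3, 5, 7}  B5 = {1, 2, 5, 7}
Tree: B1–B2, B2–B3, B1–B4, B4–B5

Each bag holds 4 vertices, so the decomposition has width 3, which upper-bounds the treewidth. Conversely, {1, 2, 5, 7} is a clique of size 4, and the vertices of any clique must share a bag in every tree decomposition; so some bag has ≥ 4 vertices and tw(G) ≥ 3. The upper and lower bounds meet at 3, so that is the treewidth.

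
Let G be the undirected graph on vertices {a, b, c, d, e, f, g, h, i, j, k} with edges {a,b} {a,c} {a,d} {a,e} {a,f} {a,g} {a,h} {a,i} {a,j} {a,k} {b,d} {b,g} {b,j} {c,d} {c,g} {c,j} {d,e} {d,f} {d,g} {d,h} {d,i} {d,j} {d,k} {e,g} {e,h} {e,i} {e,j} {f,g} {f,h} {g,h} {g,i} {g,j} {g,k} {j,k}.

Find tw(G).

4

A width-4 tree decomposition is:
Bags: B1 = {a, d, e, g, i}  B2 = {a, d, e, g, j}  B3 = {a, b, d, g, j}  B4 = {a, c, d, g, j}  B5 = {a, d, e, g, h}  B6 = {a, d, g, j, k}  B7 = {a, d, f, g, h}
Tree: B1–B2, B2–B3, B3–B4, B2–B5, B4–B6, B5–B7
Every bag has size at most 5, so the width is 5 − 1 = 4 and tw(G) ≤ 4. On the other hand G contains the 5-clique {a, d, e, g, j}. A clique must lie in a single bag of any decomposition, so no decomposition can have width below 4. Therefore the treewidth is 4.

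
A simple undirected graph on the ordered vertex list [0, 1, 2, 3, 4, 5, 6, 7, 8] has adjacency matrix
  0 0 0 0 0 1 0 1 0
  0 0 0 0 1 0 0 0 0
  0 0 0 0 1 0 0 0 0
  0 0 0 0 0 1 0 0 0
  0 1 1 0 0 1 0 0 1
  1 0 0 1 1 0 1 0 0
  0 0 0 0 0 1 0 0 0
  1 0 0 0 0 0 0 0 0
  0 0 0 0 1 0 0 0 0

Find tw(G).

1

A width-1 tree decomposition is:
Bags: B1 = {4, 5}  B2 = {2, 4}  B3 = {0, 5}  B4 = {3, 5}  B5 = {0, 7}  B6 = {5, 6}  B7 = {4, 8}  B8 = {1, 4}
Tree: B1–B2, B1–B3, B3–B4, B3–B5, B1–B6, B1–B7, B7–B8
Every bag has size at most 2, so the width is 2 − 1 = 1 and tw(G) ≤ 1. Since G has at least one edge (e.g. 5–4), it is not an edgeless graph, so tw(G) ≥ 1. Therefore the treewidth is 1.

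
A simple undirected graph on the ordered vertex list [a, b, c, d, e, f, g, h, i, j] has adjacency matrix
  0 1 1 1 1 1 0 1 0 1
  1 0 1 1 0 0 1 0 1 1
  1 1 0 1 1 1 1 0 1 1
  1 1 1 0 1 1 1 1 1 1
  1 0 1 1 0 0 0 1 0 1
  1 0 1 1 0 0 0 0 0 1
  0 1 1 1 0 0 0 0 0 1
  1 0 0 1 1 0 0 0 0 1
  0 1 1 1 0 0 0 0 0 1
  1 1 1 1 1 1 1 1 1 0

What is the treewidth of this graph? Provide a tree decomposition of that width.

Each bag holds 5 vertices, so the decomposition has width 4, which upper-bounds the treewidth. For the lower bound, the 5 vertices {a, d, e, h, j} are pairwise adjacent, and any tree decomposition puts a clique entirely inside one bag — forcing width ≥ 4. Combining the bounds, tw(G) = 4.

Treewidth 4.
One optimal decomposition is:
Bags: B1 = {a, c, d, e, j}  B2 = {a, b, c, d, j}  B3 = {a, c, d, f, j}  B4 = {a, d, e, h, j}  B5 = {b, c, d, g, j}  B6 = {b, c, d, i, j}
Tree: B1–B2, B1–B3, B1–B4, B2–B5, B2–B6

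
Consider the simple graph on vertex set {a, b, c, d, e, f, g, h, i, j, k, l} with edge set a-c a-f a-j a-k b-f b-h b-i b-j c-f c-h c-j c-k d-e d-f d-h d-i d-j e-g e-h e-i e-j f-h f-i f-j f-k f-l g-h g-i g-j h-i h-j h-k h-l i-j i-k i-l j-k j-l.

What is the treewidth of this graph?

A width-4 tree decomposition is:
Bags: B1 = {d, f, h, i, j}  B2 = {b, f, h, i, j}  B3 = {f, h, i, j, k}  B4 = {d, e, h, i, j}  B5 = {f, h, i, j, l}  B6 = {c, f, h, j, k}  B7 = {a, c, f, j, k}  B8 = {e, g, h, i, j}
Tree: B1–B2, B2–B3, B1–B4, B3–B5, B3–B6, B6–B7, B4–B8
The largest bag has 5 vertices, giving width 4; this decomposition certifies tw(G) ≤ 4. On the other hand G contains the 5-clique {c, f, h, j, k}. A clique must lie in a single bag of any decomposition, so no decomposition can have width below 4. Therefore the treewidth is 4.

4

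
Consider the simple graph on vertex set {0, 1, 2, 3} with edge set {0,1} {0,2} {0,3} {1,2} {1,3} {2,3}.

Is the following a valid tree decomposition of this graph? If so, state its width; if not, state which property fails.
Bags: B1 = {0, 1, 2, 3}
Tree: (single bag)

Every vertex of G appears in some bag (union = {0, 1, 2, 3}); every edge is covered by a bag; and for each vertex v the set of bags containing v is connected in the bag tree. The decomposition is therefore valid. The largest bag has 4 vertices, so the width is 3.

Yes; width 3.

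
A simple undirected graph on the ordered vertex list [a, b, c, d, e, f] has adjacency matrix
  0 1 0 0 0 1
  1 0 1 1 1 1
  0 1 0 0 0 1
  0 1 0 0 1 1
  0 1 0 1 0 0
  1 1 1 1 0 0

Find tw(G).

2

A width-2 tree decomposition is:
Bags: B1 = {b, d, f}  B2 = {b, d, e}  B3 = {a, b, f}  B4 = {b, c, f}
Tree: B1–B2, B1–B3, B1–B4
Every bag has size at most 3, so the width is 3 − 1 = 2 and tw(G) ≤ 2. Conversely, {b, d, e} is a clique of size 3, and the vertices of any clique must share a bag in every tree decomposition; so some bag has ≥ 3 vertices and tw(G) ≥ 2. Therefore the treewidth is 2.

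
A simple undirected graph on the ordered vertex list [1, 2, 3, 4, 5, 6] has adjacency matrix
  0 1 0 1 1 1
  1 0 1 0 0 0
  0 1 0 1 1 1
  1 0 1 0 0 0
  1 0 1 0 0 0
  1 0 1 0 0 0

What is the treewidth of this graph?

A width-2 tree decomposition is:
Bags: B1 = {1, 2, 3}  B2 = {1, 3, 6}  B3 = {1, 3, 5}  B4 = {1, 3, 4}
Tree: B1–B2, B2–B3, B3–B4
Every bag has size at most 3, so the width is 3 − 1 = 2 and tw(G) ≤ 2. Since 3–2–1–6–3 is a cycle in G, G is not acyclic. Forests are exactly the graphs of treewidth ≤ 1, so tw(G) ≥ 2. The upper and lower bounds meet at 2, so that is the treewidth.

2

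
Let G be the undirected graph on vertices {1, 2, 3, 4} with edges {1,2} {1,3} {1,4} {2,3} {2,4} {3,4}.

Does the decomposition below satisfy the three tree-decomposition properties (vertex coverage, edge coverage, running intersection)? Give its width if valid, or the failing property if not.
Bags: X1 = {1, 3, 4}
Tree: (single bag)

No — vertex 2 appears in no bag.

A tree decomposition must satisfy three properties: every vertex lies in some bag; for every edge, both endpoints lie together in some bag; and for every vertex, the bags containing it form a connected subtree. Here vertex 2 appears in no bag, so the decomposition is invalid.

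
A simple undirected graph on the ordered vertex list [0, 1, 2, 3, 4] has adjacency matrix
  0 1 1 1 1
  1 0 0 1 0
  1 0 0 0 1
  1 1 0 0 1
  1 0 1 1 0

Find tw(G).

2

A width-2 tree decomposition is:
Bags: B1 = {0, 2, 4}  B2 = {0, 3, 4}  B3 = {0, 1, 3}
Tree: B1–B2, B2–B3
Each bag holds 3 vertices, so the decomposition has width 2, which upper-bounds the treewidth. On the other hand G contains the 3-clique {0, 2, 4}. A clique must lie in a single bag of any decomposition, so no decomposition can have width below 2. Therefore the treewidth is 2.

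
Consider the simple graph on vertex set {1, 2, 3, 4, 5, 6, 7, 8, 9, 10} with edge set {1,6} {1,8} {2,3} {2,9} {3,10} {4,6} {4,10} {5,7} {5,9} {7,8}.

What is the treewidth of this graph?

A width-2 tree decomposition is:
Bags: B1 = {1, 7, 8}  B2 = {1, 5, 7}  B3 = {1, 5, 9}  B4 = {1, 2, 9}  B5 = {1, 2, 3}  B6 = {1, 3, 10}  B7 = {1, 4, 10}  B8 = {1, 4, 6}
Tree: B1–B2, B2–B3, B3–B4, B4–B5, B5–B6, B6–B7, B7–B8
Each bag holds 3 vertices, so the decomposition has width 2, which upper-bounds the treewidth. Since 1–8–7–5–9–2–3–10–4–6–1 is a cycle in G, G is not acyclic. Forests are exactly the graphs of treewidth ≤ 1, so tw(G) ≥ 2. Therefore the treewidth is 2.

2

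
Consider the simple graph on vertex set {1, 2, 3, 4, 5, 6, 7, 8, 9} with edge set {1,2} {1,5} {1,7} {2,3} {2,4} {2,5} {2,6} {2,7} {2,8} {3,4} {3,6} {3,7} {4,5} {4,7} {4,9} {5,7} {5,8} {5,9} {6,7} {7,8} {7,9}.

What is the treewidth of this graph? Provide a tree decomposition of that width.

Each bag holds 4 vertices, so the decomposition has width 3, which upper-bounds the treewidth. Conversely, {4, 5, 7, 9} is a clique of size 4, and the vertices of any clique must share a bag in every tree decomposition; so some bag has ≥ 4 vertices and tw(G) ≥ 3. Hence tw(G) = 3 exactly.

Treewidth 3.
Bags: B1 = {2, 3, 6, 7}  B2 = {2, 3, 4, 7}  B3 = {2, 4, 5, 7}  B4 = {2, 5, 7, 8}  B5 = {4, 5, 7, 9}  B6 = {1, 2, 5, 7}
Tree: B1–B2, B2–B3, B3–B4, B3–B5, B3–B6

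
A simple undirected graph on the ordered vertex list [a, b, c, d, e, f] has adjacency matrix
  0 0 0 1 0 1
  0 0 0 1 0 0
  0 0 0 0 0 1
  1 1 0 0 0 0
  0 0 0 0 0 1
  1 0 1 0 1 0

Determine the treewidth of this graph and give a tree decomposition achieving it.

The largest bag has 2 vertices, giving width 1; this decomposition certifies tw(G) ≤ 1. Since G has at least one edge (e.g. d–a), it is not an edgeless graph, so tw(G) ≥ 1. Combining the bounds, tw(G) = 1.

Treewidth 1.
One such decomposition:
Bags: B1 = {a, d}  B2 = {a, f}  B3 = {c, f}  B4 = {b, d}  B5 = {e, f}
Tree: B1–B2, B2–B3, B1–B4, B3–B5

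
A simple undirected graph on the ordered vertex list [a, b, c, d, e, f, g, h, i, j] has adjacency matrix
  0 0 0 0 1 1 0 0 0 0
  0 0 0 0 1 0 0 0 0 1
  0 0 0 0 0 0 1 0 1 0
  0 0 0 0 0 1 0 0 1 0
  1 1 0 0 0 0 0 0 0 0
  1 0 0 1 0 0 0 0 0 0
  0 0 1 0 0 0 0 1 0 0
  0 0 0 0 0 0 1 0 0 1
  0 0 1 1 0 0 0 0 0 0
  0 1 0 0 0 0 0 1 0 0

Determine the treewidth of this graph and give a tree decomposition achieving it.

Treewidth 2.
Bags: B1 = {a, d, f}  B2 = {a, d, i}  B3 = {a, c, i}  B4 = {a, c, g}  B5 = {a, g, h}  B6 = {a, h, j}  B7 = {a, b, j}  B8 = {a, b, e}
Tree: B1–B2, B2–B3, B3–B4, B4–B5, B5–B6, B6–B7, B7–B8

Every bag has size at most 3, so the width is 3 − 1 = 2 and tw(G) ≤ 2. For the lower bound, G contains the cycle a–f–d–i–c–g–h–j–b–e–a, so G is not a forest; only forests have treewidth ≤ 1, hence tw(G) ≥ 2. Combining the bounds, tw(G) = 2.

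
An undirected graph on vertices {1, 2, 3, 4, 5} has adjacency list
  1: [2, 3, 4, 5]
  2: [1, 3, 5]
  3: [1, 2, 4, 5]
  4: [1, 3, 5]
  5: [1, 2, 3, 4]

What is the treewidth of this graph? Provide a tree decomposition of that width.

Every bag has size at most 4, so the width is 4 − 1 = 3 and tw(G) ≤ 3. Conversely, {1, 2, 3, 5} is a clique of size 4, and the vertices of any clique must share a bag in every tree decomposition; so some bag has ≥ 4 vertices and tw(G) ≥ 3. Combining the bounds, tw(G) = 3.

Treewidth 3.
One optimal decomposition is:
Bags: B1 = {1, 3, 4, 5}  B2 = {1, 2, 3, 5}
Tree: B1–B2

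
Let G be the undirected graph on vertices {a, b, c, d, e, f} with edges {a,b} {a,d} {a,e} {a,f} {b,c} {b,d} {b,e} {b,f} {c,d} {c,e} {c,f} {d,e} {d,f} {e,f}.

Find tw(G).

4

A width-4 tree decomposition is:
Bags: B1 = {b, c, d, e, f}  B2 = {a, b, d, e, f}
Tree: B1–B2
Every bag has size at most 5, so the width is 5 − 1 = 4 and tw(G) ≤ 4. On the other hand G contains the 5-clique {b, c, d, e, f}. A clique must lie in a single bag of any decomposition, so no decomposition can have width below 4. The upper and lower bounds meet at 4, so that is the treewidth.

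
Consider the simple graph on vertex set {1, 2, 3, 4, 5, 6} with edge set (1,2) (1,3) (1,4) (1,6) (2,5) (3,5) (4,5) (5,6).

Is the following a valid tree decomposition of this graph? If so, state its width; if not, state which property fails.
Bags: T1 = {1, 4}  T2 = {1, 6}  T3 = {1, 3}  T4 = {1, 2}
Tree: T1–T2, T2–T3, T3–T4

No — vertex 5 appears in no bag.

A tree decomposition must satisfy three properties: every vertex lies in some bag; for every edge, both endpoints lie together in some bag; and for every vertex, the bags containing it form a connected subtree. Here vertex 5 appears in no bag, so the decomposition is invalid.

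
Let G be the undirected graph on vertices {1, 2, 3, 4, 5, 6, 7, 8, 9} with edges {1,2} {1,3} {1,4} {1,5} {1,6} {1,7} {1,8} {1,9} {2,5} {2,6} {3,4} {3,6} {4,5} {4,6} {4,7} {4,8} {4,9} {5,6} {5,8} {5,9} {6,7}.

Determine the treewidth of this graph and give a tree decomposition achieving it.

Every bag has size at most 4, so the width is 4 − 1 = 3 and tw(G) ≤ 3. On the other hand G contains the 4-clique {1, 2, 5, 6}. A clique must lie in a single bag of any decomposition, so no decomposition can have width below 3. Combining the bounds, tw(G) = 3.

Treewidth 3.
One optimal decomposition is:
Bags: B1 = {1, 4, 5, 9}  B2 = {1, 4, 5, 8}  B3 = {1, 4, 5, 6}  B4 = {1, 4, 6, 7}  B5 = {1, 3, 4, 6}  B6 = {1, 2, 5, 6}
Tree: B1–B2, B1–B3, B3–B4, B3–B5, B3–B6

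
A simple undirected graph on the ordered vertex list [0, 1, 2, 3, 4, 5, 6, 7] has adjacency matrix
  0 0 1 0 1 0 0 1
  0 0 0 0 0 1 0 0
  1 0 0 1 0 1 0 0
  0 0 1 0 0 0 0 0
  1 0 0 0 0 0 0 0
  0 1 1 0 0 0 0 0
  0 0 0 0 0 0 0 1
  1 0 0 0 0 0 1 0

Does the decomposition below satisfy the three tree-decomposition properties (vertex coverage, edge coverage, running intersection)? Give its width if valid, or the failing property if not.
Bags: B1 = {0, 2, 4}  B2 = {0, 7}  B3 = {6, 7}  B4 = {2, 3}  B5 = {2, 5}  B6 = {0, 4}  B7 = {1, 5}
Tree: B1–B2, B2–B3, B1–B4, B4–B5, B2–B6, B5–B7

No — bags containing vertex 4 are not connected in the tree.

A tree decomposition must satisfy three properties: every vertex lies in some bag; for every edge, both endpoints lie together in some bag; and for every vertex, the bags containing it form a connected subtree. Here bags containing vertex 4 are not connected in the tree, so the decomposition is invalid.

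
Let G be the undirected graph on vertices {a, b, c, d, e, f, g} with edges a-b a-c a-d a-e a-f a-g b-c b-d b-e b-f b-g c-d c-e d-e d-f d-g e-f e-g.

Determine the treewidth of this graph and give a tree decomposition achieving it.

Treewidth 4.
One optimal decomposition is:
Bags: B1 = {a, b, c, d, e}  B2 = {a, b, d, e, f}  B3 = {a, b, d, e, g}
Tree: B1–B2, B2–B3

The largest bag has 5 vertices, giving width 4; this decomposition certifies tw(G) ≤ 4. On the other hand G contains the 5-clique {a, b, d, e, g}. A clique must lie in a single bag of any decomposition, so no decomposition can have width below 4. The upper and lower bounds meet at 4, so that is the treewidth.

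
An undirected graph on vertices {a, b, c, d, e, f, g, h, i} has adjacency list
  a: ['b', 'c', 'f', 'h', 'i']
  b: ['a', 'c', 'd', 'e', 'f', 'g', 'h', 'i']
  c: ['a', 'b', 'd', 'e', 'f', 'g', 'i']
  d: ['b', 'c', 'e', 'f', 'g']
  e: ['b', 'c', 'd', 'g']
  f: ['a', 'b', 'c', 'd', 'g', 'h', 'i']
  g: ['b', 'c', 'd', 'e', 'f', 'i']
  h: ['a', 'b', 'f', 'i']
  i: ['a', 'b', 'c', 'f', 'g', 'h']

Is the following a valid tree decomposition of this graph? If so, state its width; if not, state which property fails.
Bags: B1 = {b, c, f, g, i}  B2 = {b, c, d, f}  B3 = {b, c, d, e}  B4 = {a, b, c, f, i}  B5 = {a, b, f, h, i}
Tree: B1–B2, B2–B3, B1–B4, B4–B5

A tree decomposition must satisfy three properties: every vertex lies in some bag; for every edge, both endpoints lie together in some bag; and for every vertex, the bags containing it form a connected subtree. Here edge (g,d) lies in no bag, so the decomposition is invalid.

No — edge (g,d) lies in no bag.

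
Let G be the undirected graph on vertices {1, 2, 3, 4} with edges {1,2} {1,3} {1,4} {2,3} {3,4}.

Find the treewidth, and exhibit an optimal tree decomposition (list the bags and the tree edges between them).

Treewidth 2.
One such decomposition:
Bags: B1 = {1, 2, 3}  B2 = {1, 3, 4}
Tree: B1–B2

Each bag holds 3 vertices, so the decomposition has width 2, which upper-bounds the treewidth. Conversely, {1, 2, 3} is a clique of size 3, and the vertices of any clique must share a bag in every tree decomposition; so some bag has ≥ 3 vertices and tw(G) ≥ 2. Therefore the treewidth is 2.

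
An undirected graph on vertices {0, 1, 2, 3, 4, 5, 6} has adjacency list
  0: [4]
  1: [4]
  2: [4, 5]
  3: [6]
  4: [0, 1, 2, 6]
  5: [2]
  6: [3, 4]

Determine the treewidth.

A width-1 tree decomposition is:
Bags: B1 = {4, 6}  B2 = {3, 6}  B3 = {1, 4}  B4 = {2, 4}  B5 = {0, 4}  B6 = {2, 5}
Tree: B1–B2, B1–B3, B1–B4, B3–B5, B4–B6
The largest bag has 2 vertices, giving width 1; this decomposition certifies tw(G) ≤ 1. G has an edge, so its treewidth is at least 1. Hence tw(G) = 1 exactly.

1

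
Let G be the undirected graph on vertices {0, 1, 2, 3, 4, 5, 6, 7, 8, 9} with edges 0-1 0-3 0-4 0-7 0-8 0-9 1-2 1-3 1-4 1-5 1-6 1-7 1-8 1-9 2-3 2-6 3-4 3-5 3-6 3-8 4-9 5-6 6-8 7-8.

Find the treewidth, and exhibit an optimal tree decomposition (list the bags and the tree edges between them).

Each bag holds 4 vertices, so the decomposition has width 3, which upper-bounds the treewidth. On the other hand G contains the 4-clique {0, 1, 4, 9}. A clique must lie in a single bag of any decomposition, so no decomposition can have width below 3. Hence tw(G) = 3 exactly.

Treewidth 3.
Bags: B1 = {1, 3, 6, 8}  B2 = {0, 1, 3, 8}  B3 = {1, 3, 5, 6}  B4 = {0, 1, 7, 8}  B5 = {0, 1, 3, 4}  B6 = {1, 2, 3, 6}  B7 = {0, 1, 4, 9}
Tree: B1–B2, B1–B3, B2–B4, B2–B5, B1–B6, B5–B7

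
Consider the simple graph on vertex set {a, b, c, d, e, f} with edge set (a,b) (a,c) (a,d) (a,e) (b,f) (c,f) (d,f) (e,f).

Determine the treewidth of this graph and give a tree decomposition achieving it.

Treewidth 2.
One optimal decomposition is:
Bags: B1 = {a, e, f}  B2 = {a, b, f}  B3 = {a, c, f}  B4 = {a, d, f}
Tree: B1–B2, B2–B3, B3–B4

Each bag holds 3 vertices, so the decomposition has width 2, which upper-bounds the treewidth. The edges e–f–b–a–e form a cycle, so G is not a tree and its treewidth is at least 2. The upper and lower bounds meet at 2, so that is the treewidth.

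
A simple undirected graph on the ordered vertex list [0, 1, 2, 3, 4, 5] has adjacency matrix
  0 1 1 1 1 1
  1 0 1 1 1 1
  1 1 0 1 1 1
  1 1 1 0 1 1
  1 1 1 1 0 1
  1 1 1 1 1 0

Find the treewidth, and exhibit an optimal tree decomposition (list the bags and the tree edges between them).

A single bag containing all 6 vertices is trivially a valid decomposition of width 5. On the other hand G contains the 6-clique {0, 1, 2, 3, 4, 5}. A clique must lie in a single bag of any decomposition, so no decomposition can have width below 5. Hence tw(G) = 5 exactly.

Treewidth 5.
Bags: B1 = {0, 1, 2, 3, 4, 5}
Tree: (single bag)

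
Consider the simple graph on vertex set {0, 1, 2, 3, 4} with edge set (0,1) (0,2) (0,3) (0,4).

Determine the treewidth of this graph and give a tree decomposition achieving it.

Treewidth 1.
Bags: B1 = {0, 1}  B2 = {0, 4}  B3 = {0, 3}  B4 = {0, 2}
Tree: B1–B2, B1–B3, B1–B4

Every bag has size at most 2, so the width is 2 − 1 = 1 and tw(G) ≤ 1. Any graph with an edge has treewidth ≥ 1, and G has the edge 1–0. Hence tw(G) = 1 exactly.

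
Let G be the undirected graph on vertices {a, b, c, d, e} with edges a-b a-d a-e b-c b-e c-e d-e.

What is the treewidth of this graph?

A width-2 tree decomposition is:
Bags: B1 = {b, c, e}  B2 = {a, b, e}  B3 = {a, d, e}
Tree: B1–B2, B2–B3
The largest bag has 3 vertices, giving width 2; this decomposition certifies tw(G) ≤ 2. Conversely, {b, c, e} is a clique of size 3, and the vertices of any clique must share a bag in every tree decomposition; so some bag has ≥ 3 vertices and tw(G) ≥ 2. Hence tw(G) = 2 exactly.

2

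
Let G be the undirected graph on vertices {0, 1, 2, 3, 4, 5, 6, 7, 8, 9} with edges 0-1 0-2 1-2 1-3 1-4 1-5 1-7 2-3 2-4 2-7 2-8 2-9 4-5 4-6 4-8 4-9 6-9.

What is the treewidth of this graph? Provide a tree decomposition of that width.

Treewidth 2.
One optimal decomposition is:
Bags: B1 = {0, 1, 2}  B2 = {1, 2, 4}  B3 = {1, 2, 7}  B4 = {2, 4, 8}  B5 = {1, 4, 5}  B6 = {1, 2, 3}  B7 = {2, 4, 9}  B8 = {4, 6, 9}
Tree: B1–B2, B2–B3, B2–B4, B2–B5, B3–B6, B2–B7, B7–B8

Each bag holds 3 vertices, so the decomposition has width 2, which upper-bounds the treewidth. On the other hand G contains the 3-clique {2, 4, 8}. A clique must lie in a single bag of any decomposition, so no decomposition can have width below 2. Therefore the treewidth is 2.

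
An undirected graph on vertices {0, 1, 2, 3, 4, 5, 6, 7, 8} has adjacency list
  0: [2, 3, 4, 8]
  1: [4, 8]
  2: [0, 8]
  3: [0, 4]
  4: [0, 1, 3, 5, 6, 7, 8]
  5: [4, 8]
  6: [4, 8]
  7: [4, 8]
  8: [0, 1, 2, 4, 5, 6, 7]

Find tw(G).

A width-2 tree decomposition is:
Bags: B1 = {4, 7, 8}  B2 = {0, 4, 8}  B3 = {1, 4, 8}  B4 = {4, 5, 8}  B5 = {4, 6, 8}  B6 = {0, 3, 4}  B7 = {0, 2, 8}
Tree: B1–B2, B2–B3, B3–B4, B4–B5, B2–B6, B2–B7
Every bag has size at most 3, so the width is 3 − 1 = 2 and tw(G) ≤ 2. For the lower bound, the 3 vertices {0, 2, 8} are pairwise adjacent, and any tree decomposition puts a clique entirely inside one bag — forcing width ≥ 2. Therefore the treewidth is 2.

2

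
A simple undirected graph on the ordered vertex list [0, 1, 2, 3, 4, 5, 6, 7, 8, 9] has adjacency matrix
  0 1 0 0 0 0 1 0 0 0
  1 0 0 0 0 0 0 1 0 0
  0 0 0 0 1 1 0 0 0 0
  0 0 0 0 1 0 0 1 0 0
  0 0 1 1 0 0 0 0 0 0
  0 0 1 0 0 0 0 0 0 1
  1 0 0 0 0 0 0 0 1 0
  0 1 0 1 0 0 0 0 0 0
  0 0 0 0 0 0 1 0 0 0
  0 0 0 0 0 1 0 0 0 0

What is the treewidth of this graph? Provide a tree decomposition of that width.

Treewidth 1.
One optimal decomposition is:
Bags: B1 = {5, 9}  B2 = {2, 5}  B3 = {2, 4}  B4 = {3, 4}  B5 = {3, 7}  B6 = {1, 7}  B7 = {0, 1}  B8 = {0, 6}  B9 = {6, 8}
Tree: B1–B2, B2–B3, B3–B4, B4–B5, B5–B6, B6–B7, B7–B8, B8–B9

Every bag has size at most 2, so the width is 2 − 1 = 1 and tw(G) ≤ 1. Since G has at least one edge (e.g. 9–5), it is not an edgeless graph, so tw(G) ≥ 1. Combining the bounds, tw(G) = 1.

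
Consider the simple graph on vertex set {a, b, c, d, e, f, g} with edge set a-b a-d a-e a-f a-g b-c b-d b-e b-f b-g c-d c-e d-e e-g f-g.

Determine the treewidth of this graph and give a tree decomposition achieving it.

Treewidth 3.
One such decomposition:
Bags: B1 = {b, c, d, e}  B2 = {a, b, d, e}  B3 = {a, b, e, g}  B4 = {a, b, f, g}
Tree: B1–B2, B2–B3, B3–B4

The largest bag has 4 vertices, giving width 3; this decomposition certifies tw(G) ≤ 3. Conversely, {b, c, d, e} is a clique of size 4, and the vertices of any clique must share a bag in every tree decomposition; so some bag has ≥ 4 vertices and tw(G) ≥ 3. Combining the bounds, tw(G) = 3.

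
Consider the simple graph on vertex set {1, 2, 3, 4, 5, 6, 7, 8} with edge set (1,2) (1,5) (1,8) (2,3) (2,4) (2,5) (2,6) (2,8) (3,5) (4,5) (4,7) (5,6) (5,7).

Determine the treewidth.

2

A width-2 tree decomposition is:
Bags: B1 = {2, 5, 6}  B2 = {2, 4, 5}  B3 = {1, 2, 5}  B4 = {2, 3, 5}  B5 = {4, 5, 7}  B6 = {1, 2, 8}
Tree: B1–B2, B1–B3, B3–B4, B2–B5, B3–B6
Every bag has size at most 3, so the width is 3 − 1 = 2 and tw(G) ≤ 2. On the other hand G contains the 3-clique {1, 2, 8}. A clique must lie in a single bag of any decomposition, so no decomposition can have width below 2. Combining the bounds, tw(G) = 2.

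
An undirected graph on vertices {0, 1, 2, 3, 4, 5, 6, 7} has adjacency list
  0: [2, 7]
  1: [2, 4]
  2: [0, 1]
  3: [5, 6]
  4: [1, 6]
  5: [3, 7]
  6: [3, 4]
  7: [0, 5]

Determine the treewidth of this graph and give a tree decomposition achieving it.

The largest bag has 3 vertices, giving width 2; this decomposition certifies tw(G) ≤ 2. Since 2–0–7–5–3–6–4–1–2 is a cycle in G, G is not acyclic. Forests are exactly the graphs of treewidth ≤ 1, so tw(G) ≥ 2. Combining the bounds, tw(G) = 2.

Treewidth 2.
One optimal decomposition is:
Bags: B1 = {0, 2, 7}  B2 = {2, 5, 7}  B3 = {2, 3, 5}  B4 = {2, 3, 6}  B5 = {2, 4, 6}  B6 = {1, 2, 4}
Tree: B1–B2, B2–B3, B3–B4, B4–B5, B5–B6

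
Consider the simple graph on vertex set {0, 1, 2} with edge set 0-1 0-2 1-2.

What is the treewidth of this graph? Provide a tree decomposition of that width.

Treewidth 2.
Bags: B1 = {0, 1, 2}
Tree: (single bag)

A single bag containing all 3 vertices is trivially a valid decomposition of width 2. On the other hand G contains the 3-clique {0, 1, 2}. A clique must lie in a single bag of any decomposition, so no decomposition can have width below 2. Combining the bounds, tw(G) = 2.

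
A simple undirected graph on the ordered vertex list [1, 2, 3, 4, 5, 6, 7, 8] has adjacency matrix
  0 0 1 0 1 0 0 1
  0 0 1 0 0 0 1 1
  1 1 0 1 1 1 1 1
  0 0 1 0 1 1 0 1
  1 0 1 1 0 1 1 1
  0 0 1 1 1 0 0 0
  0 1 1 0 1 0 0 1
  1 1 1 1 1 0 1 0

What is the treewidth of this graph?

A width-3 tree decomposition is:
Bags: B1 = {3, 4, 5, 8}  B2 = {3, 5, 7, 8}  B3 = {2, 3, 7, 8}  B4 = {3, 4, 5, 6}  B5 = {1, 3, 5, 8}
Tree: B1–B2, B2–B3, B1–B4, B2–B5
The largest bag has 4 vertices, giving width 3; this decomposition certifies tw(G) ≤ 3. For the lower bound, the 4 vertices {2, 3, 7, 8} are pairwise adjacent, and any tree decomposition puts a clique entirely inside one bag — forcing width ≥ 3. Hence tw(G) = 3 exactly.

3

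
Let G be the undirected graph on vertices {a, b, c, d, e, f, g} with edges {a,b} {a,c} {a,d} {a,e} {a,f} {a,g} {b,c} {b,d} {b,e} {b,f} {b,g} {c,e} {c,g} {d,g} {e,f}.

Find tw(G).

A width-3 tree decomposition is:
Bags: B1 = {a, b, c, e}  B2 = {a, b, c, g}  B3 = {a, b, d, g}  B4 = {a, b, e, f}
Tree: B1–B2, B2–B3, B1–B4
Every bag has size at most 4, so the width is 4 − 1 = 3 and tw(G) ≤ 3. Conversely, {a, b, d, g} is a clique of size 4, and the vertices of any clique must share a bag in every tree decomposition; so some bag has ≥ 4 vertices and tw(G) ≥ 3. Therefore the treewidth is 3.

3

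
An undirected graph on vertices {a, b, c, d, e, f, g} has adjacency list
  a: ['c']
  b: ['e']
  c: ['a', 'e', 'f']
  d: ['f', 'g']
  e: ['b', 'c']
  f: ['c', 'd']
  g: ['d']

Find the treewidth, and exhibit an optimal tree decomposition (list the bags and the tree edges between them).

Each bag holds 2 vertices, so the decomposition has width 1, which upper-bounds the treewidth. G has an edge, so its treewidth is at least 1. Combining the bounds, tw(G) = 1.

Treewidth 1.
Bags: B1 = {c, e}  B2 = {b, e}  B3 = {c, f}  B4 = {a, c}  B5 = {d, f}  B6 = {d, g}
Tree: B1–B2, B1–B3, B1–B4, B3–B5, B5–B6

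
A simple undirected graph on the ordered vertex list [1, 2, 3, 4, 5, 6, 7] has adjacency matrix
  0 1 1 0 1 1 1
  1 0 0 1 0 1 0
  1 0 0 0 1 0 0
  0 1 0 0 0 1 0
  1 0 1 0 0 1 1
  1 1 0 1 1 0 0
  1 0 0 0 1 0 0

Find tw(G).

2

A width-2 tree decomposition is:
Bags: B1 = {1, 5, 7}  B2 = {1, 3, 5}  B3 = {1, 5, 6}  B4 = {1, 2, 6}  B5 = {2, 4, 6}
Tree: B1–B2, B2–B3, B3–B4, B4–B5
Every bag has size at most 3, so the width is 3 − 1 = 2 and tw(G) ≤ 2. For the lower bound, the 3 vertices {1, 2, 6} are pairwise adjacent, and any tree decomposition puts a clique entirely inside one bag — forcing width ≥ 2. Combining the bounds, tw(G) = 2.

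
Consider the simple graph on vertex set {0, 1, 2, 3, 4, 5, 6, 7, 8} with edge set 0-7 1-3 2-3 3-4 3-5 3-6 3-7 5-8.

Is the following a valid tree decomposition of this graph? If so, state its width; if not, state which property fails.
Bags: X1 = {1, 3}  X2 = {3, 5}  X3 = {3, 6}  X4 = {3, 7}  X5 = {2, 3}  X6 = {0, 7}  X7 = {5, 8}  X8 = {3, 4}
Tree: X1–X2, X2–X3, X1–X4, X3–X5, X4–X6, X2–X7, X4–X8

Yes; width 1.

Vertex coverage: the bags together contain {0, 1, 2, 3, 4, 5, 6, 7, 8}, the full vertex set. Edge coverage: each edge of G has both endpoints in at least one bag. Running intersection: for every vertex, the bags containing it form a connected subtree. All three properties hold, so this is a valid tree decomposition of width max|bag| − 1 = 1, and hence tw(G) ≤ 1.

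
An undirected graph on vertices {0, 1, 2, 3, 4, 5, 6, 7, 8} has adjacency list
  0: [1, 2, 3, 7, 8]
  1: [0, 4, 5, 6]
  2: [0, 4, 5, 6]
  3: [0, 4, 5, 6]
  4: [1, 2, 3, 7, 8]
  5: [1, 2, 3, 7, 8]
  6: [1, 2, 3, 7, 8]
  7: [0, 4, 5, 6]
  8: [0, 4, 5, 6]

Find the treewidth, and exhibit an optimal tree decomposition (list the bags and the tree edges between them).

Treewidth 4.
One such decomposition:
Bags: B1 = {0, 3, 4, 5, 6}  B2 = {0, 1, 4, 5, 6}  B3 = {0, 4, 5, 6, 8}  B4 = {0, 4, 5, 6, 7}  B5 = {0, 2, 4, 5, 6}
Tree: B1–B2, B2–B3, B3–B4, B4–B5

Every bag has size at most 5, so the width is 5 − 1 = 4 and tw(G) ≤ 4. For the lower bound: the 5 vertex sets {0,3}, {1,4}, {5,8}, {6}, {7} are disjoint, each induces a connected subgraph, and every pair is joined by at least one edge of G. Contracting each set to a single vertex therefore yields K_{5} as a minor, and since treewidth is minor-monotone, tw(G) ≥ tw(K_{5}) = 4. Therefore the treewidth is 4.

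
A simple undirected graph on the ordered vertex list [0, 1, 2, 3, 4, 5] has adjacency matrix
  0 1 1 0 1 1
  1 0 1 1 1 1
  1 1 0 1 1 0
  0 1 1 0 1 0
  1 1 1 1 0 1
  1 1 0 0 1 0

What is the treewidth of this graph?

A width-3 tree decomposition is:
Bags: B1 = {0, 1, 2, 4}  B2 = {1, 2, 3, 4}  B3 = {0, 1, 4, 5}
Tree: B1–B2, B1–B3
The largest bag has 4 vertices, giving width 3; this decomposition certifies tw(G) ≤ 3. Conversely, {0, 1, 2, 4} is a clique of size 4, and the vertices of any clique must share a bag in every tree decomposition; so some bag has ≥ 4 vertices and tw(G) ≥ 3. Therefore the treewidth is 3.

3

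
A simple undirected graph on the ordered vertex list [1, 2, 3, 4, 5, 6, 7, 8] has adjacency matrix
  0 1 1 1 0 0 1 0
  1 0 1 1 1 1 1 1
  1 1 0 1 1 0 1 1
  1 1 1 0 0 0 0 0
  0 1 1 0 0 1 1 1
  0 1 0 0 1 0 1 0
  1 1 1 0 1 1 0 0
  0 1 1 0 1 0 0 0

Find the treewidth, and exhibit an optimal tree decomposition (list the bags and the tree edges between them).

Treewidth 3.
Bags: B1 = {1, 2, 3, 7}  B2 = {2, 3, 5, 7}  B3 = {1, 2, 3, 4}  B4 = {2, 3, 5, 8}  B5 = {2, 5, 6, 7}
Tree: B1–B2, B1–B3, B2–B4, B2–B5

The largest bag has 4 vertices, giving width 3; this decomposition certifies tw(G) ≤ 3. For the lower bound, the 4 vertices {2, 3, 5, 8} are pairwise adjacent, and any tree decomposition puts a clique entirely inside one bag — forcing width ≥ 3. Combining the bounds, tw(G) = 3.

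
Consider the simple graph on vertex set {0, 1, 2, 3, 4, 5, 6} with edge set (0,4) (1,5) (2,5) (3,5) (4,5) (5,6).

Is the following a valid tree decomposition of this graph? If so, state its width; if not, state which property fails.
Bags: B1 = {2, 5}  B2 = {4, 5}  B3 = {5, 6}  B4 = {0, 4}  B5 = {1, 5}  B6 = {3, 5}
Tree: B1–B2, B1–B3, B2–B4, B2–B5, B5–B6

Vertex coverage: the bags together contain {0, 1, 2, 3, 4, 5, 6}, the full vertex set. Edge coverage: each edge of G has both endpoints in at least one bag. Running intersection: for every vertex, the bags containing it form a connected subtree. All three properties hold, so this is a valid tree decomposition of width max|bag| − 1 = 1, and hence tw(G) ≤ 1.

Yes; width 1.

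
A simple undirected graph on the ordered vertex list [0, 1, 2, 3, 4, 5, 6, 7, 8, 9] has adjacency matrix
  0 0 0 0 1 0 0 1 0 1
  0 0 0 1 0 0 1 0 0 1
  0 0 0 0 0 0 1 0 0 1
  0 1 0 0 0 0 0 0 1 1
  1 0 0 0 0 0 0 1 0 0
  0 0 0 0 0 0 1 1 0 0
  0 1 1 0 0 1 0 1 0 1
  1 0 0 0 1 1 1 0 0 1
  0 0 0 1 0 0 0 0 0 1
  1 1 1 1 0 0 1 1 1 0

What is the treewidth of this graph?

A width-2 tree decomposition is:
Bags: B1 = {6, 7, 9}  B2 = {1, 6, 9}  B3 = {0, 7, 9}  B4 = {0, 4, 7}  B5 = {1, 3, 9}  B6 = {3, 8, 9}  B7 = {5, 6, 7}  B8 = {2, 6, 9}
Tree: B1–B2, B1–B3, B3–B4, B2–B5, B5–B6, B1–B7, B2–B8
The largest bag has 3 vertices, giving width 2; this decomposition certifies tw(G) ≤ 2. For the lower bound, the 3 vertices {0, 7, 9} are pairwise adjacent, and any tree decomposition puts a clique entirely inside one bag — forcing width ≥ 2. Hence tw(G) = 2 exactly.

2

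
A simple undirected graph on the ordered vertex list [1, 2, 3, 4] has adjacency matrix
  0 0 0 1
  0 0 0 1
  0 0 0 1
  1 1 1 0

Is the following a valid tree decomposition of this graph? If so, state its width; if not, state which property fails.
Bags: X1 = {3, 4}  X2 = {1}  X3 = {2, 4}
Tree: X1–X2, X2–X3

A tree decomposition must satisfy three properties: every vertex lies in some bag; for every edge, both endpoints lie together in some bag; and for every vertex, the bags containing it form a connected subtree. Here edge (4,1) lies in no bag, so the decomposition is invalid.

No — edge (4,1) lies in no bag.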